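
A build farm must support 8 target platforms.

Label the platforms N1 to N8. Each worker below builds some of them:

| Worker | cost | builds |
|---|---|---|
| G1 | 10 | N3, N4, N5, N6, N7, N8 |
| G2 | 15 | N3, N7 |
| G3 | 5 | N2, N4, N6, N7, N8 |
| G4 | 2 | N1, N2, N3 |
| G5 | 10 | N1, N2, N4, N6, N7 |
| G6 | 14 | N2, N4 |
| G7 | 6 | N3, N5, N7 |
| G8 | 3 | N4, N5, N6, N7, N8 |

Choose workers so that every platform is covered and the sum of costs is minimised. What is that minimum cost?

G4, G8 together cover every platform (G4 ∪ G8 = {N1, N2, N3, N4, N5, N6, N7, N8}); total cost 2 + 3 = 5.
No covering selection has total cost below 5.

5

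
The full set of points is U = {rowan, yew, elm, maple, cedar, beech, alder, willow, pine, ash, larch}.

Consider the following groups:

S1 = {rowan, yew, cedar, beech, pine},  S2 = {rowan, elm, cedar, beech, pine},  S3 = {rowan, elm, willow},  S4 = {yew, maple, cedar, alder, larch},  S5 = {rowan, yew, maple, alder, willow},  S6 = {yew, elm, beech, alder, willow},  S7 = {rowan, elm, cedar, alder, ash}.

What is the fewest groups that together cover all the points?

S1, S4, S6, and S7 cover everything between them: the union {rowan, yew, elm, maple, cedar, beech, alder, willow, pine, ash, larch} is all of U.
No 3 of the 7 groups cover everything (all 35 combinations miss at least one point), so 4 is optimal.

4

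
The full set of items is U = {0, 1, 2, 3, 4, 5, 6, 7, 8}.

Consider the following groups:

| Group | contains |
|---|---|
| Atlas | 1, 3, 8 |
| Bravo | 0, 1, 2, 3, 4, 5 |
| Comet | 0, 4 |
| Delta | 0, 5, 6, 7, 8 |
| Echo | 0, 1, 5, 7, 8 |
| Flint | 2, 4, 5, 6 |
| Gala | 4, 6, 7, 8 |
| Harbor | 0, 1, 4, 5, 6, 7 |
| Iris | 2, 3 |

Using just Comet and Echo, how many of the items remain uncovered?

Union of Comet, Echo = {0, 1, 4, 5, 7, 8}.
Not covered: 2, 3, 6 — 3 items.

3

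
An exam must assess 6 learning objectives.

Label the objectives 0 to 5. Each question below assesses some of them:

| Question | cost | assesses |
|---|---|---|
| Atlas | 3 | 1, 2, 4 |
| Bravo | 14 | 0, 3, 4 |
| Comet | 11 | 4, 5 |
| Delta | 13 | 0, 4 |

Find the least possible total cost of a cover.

Atlas, Bravo, Comet together cover every objective (Atlas ∪ Bravo ∪ Comet = {0, 1, 2, 3, 4, 5}); total cost 3 + 14 + 11 = 28.
No covering selection has total cost below 28.

28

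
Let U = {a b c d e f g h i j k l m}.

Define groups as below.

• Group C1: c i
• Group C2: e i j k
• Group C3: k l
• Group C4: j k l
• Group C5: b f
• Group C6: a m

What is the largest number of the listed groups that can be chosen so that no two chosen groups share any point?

C1, C4, C5, C6 are pairwise disjoint (C1={c,i}; C4={j,k,l}; C5={b,f}; C6={a,m}).
Every remaining group overlaps one of these, and no 5 of the listed groups are pairwise disjoint, so 4 is the maximum.

4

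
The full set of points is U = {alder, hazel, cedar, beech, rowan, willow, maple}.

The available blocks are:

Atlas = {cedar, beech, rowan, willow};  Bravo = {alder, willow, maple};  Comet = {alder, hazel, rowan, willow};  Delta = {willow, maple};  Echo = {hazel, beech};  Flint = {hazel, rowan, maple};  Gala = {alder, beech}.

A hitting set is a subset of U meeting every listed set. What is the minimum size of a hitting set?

3

H = {alder, beech, maple} meets every block (each contains at least one member of H), and |H| = 3.
No choice of 2 points meets every block, so 3 is the minimum.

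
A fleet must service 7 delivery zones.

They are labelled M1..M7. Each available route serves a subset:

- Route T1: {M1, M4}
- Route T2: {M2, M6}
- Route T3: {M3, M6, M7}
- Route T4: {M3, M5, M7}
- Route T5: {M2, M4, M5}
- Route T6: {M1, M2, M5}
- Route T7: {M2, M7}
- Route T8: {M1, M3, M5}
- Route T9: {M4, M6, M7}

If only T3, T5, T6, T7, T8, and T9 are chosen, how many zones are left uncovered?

0

Union of T3, T5, T6, T7, T8, T9 = {M1, M2, M3, M4, M5, M6, M7} — that's every zone, so 0 are uncovered.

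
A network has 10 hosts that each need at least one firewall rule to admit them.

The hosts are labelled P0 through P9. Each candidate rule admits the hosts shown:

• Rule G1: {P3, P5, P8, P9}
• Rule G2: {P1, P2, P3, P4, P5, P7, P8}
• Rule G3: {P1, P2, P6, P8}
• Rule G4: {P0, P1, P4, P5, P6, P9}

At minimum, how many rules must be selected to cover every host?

Take {G2, G4}. Their union is {P0, P1, P2, P3, P4, P5, P6, P7, P8, P9}, which is all 10 hosts.
No single rule has all 10 hosts (the largest, G2, has 7), so 2 is optimal.

2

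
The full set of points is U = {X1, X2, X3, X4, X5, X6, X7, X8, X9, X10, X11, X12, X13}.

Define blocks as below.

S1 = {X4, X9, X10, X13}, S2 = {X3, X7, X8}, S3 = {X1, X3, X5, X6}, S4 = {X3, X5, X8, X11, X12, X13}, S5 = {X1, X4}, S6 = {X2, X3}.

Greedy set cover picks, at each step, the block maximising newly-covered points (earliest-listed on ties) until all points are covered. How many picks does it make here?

Greedy: pick S4 (covers 6 new) → pick S1 (covers 3 new) → pick S3 (covers 2 new) → pick S2 (covers 1 new) → pick S6 (covers 1 new). Total picks: 5.

5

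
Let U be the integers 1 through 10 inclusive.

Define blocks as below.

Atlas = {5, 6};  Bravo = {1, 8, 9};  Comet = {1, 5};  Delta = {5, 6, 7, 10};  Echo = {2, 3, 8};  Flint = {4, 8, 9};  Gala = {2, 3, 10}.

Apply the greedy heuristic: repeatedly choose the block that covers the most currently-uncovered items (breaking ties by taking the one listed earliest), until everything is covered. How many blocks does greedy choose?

Greedy: pick Delta (covers 4 new) → pick Bravo (covers 3 new) → pick Echo (covers 2 new) → pick Flint (covers 1 new). Total picks: 4.

4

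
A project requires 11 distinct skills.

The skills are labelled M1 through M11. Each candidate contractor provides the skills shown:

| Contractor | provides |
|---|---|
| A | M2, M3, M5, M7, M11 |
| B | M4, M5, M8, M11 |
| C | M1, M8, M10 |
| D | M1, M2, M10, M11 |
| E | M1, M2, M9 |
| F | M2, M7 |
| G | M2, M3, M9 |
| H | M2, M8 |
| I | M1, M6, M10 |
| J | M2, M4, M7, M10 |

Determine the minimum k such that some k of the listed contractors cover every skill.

4

A and B and G and I together: A ∪ B ∪ G ∪ I = {M1, M2, M3, M4, M5, M6, M7, M8, M9, M10, M11} — every skill is covered.
No 3 of the 10 contractors cover everything (all 120 combinations miss at least one skill), so 4 is optimal.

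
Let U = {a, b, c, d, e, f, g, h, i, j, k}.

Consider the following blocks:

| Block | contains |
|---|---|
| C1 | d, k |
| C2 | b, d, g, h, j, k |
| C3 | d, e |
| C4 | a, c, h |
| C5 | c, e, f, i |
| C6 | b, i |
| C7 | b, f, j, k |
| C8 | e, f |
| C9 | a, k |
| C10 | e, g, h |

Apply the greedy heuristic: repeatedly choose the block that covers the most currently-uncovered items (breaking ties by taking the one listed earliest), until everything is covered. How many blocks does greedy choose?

Greedy: pick C2 (covers 6 new) → pick C5 (covers 4 new) → pick C4 (covers 1 new). Total picks: 3.

3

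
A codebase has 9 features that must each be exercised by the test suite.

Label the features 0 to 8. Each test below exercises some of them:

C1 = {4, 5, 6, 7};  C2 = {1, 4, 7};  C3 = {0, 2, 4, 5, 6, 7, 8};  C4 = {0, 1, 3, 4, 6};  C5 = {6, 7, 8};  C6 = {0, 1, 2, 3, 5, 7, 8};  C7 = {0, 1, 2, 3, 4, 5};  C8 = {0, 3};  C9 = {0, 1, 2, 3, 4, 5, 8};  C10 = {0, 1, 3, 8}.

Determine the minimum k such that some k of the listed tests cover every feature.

2

Take {C1, C6}. Their union is {0, 1, 2, 3, 4, 5, 6, 7, 8}, which is all 9 features.
No single test has all 9 features (the largest, C3, has 7), so 2 is optimal.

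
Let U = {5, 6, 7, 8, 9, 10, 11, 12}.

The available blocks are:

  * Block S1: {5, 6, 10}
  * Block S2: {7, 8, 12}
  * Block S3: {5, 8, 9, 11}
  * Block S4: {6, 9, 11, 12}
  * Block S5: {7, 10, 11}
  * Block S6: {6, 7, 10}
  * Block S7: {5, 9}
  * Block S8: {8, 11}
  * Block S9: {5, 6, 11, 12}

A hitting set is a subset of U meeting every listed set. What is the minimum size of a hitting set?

The 3 elements {5, 7, 11} hit every block.
The blocks S6, S7, S8 are pairwise disjoint, so any hitting set needs a separate element for each — at least 3. Hence 3 is optimal.

3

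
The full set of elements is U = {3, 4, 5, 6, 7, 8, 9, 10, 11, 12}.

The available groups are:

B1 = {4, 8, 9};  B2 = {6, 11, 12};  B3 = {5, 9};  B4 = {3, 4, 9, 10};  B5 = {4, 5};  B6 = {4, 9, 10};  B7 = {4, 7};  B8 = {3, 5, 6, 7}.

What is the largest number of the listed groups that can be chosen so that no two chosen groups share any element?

3

B2, B3, B7 are pairwise disjoint (B2={6,11,12}; B3={5,9}; B7={4,7}).
Every remaining group overlaps one of these, and no 4 of the listed groups are pairwise disjoint, so 3 is the maximum.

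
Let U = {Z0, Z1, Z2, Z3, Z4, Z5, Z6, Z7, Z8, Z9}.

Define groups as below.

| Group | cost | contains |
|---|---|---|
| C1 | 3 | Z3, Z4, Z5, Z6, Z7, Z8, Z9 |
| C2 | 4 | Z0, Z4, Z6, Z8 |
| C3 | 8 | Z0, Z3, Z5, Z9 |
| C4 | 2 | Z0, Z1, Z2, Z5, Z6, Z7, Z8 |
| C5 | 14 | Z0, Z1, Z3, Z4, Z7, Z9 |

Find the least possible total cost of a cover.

C1, C4 together cover every element (C1 ∪ C4 = {Z0, Z1, Z2, Z3, Z4, Z5, Z6, Z7, Z8, Z9}); total cost 3 + 2 = 5.
No covering selection has total cost below 5.

5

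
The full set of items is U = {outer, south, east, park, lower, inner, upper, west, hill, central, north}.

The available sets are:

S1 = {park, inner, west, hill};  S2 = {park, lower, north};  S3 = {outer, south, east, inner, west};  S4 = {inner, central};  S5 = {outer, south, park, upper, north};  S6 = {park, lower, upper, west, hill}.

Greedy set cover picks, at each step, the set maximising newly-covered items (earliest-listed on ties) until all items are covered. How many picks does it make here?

Greedy: pick S3 (covers 5 new) → pick S6 (covers 4 new) → pick S2 (covers 1 new) → pick S4 (covers 1 new). Total picks: 4.

4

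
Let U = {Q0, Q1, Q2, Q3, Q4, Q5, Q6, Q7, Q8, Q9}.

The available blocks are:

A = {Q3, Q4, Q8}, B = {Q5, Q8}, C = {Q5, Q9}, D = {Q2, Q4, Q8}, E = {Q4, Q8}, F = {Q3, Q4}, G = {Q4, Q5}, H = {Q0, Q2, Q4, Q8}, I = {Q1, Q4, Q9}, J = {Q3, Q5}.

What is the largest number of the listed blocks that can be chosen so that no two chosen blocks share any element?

I, J are pairwise disjoint (I={Q1,Q4,Q9}; J={Q3,Q5}).
Every remaining block overlaps one of these, and no 3 of the listed blocks are pairwise disjoint, so 2 is the maximum.

2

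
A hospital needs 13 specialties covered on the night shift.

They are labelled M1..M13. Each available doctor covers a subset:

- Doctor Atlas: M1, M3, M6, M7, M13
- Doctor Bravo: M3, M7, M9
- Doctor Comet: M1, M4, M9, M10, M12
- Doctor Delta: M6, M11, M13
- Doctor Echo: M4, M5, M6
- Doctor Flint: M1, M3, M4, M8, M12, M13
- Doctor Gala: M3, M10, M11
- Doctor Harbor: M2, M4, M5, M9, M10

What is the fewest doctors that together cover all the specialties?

4

Take {Bravo, Delta, Flint, Harbor}. Their union is {M1, M2, M3, M4, M5, M6, M7, M8, M9, M10, M11, M12, M13}, which is all 13 specialties.
No 3 of the 8 doctors cover everything (all 56 combinations miss at least one specialty), so 4 is optimal.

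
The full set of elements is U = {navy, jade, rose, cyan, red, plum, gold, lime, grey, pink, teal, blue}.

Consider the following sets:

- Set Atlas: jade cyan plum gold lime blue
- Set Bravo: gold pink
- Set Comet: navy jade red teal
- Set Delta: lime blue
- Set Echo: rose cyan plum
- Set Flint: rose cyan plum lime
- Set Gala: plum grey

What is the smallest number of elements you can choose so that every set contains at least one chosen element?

4

The 4 elements {plum, lime, pink, teal} hit every set.
The sets Bravo, Comet, Delta, Gala are pairwise disjoint, so any hitting set needs a separate element for each — at least 4. Hence 4 is optimal.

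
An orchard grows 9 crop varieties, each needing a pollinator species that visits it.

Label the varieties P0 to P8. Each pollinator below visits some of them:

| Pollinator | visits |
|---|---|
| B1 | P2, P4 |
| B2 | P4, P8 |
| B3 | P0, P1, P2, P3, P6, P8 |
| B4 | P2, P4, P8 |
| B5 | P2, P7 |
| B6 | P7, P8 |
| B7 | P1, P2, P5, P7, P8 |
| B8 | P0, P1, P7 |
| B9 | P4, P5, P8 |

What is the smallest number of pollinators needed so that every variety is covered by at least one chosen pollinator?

3

B3 and B6 and B9 together: B3 ∪ B6 ∪ B9 = {P0, P1, P2, P3, P4, P5, P6, P7, P8} — every variety is covered.
Only B3 contains P3, so B3 is forced; the remaining 3 varieties need at least 2 more pollinators (each remaining pollinator adds at most 2) — so at least 3 pollinators are needed, and 3 is optimal.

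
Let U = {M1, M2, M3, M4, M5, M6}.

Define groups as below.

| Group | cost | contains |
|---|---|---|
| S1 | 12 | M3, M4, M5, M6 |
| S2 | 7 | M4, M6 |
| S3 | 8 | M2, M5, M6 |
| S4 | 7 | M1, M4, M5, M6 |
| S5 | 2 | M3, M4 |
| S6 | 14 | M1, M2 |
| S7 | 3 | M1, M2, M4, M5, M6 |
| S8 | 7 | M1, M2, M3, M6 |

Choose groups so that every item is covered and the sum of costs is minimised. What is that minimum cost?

S5, S7 together cover every item (S5 ∪ S7 = {M1, M2, M3, M4, M5, M6}); total cost 2 + 3 = 5.
No covering selection has total cost below 5.

5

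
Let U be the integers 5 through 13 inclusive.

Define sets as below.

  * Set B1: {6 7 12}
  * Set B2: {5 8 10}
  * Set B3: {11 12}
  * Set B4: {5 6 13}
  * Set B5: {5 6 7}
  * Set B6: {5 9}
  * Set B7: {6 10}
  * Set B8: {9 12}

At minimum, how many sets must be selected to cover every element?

B1, B2, B3, B4, and B6 cover everything between them: the union {5, 6, 7, 8, 9, 10, 11, 12, 13} is all of U.
No 4 of the 8 sets cover everything (all 70 combinations miss at least one element), so 5 is optimal.

5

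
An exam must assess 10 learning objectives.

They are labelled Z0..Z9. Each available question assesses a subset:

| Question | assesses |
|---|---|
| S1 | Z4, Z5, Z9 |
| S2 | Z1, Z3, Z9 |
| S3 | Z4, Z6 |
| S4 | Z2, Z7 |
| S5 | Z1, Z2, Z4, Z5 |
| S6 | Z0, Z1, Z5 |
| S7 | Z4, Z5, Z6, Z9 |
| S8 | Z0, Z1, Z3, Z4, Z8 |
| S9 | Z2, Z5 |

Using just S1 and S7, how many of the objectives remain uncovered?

Union of S1, S7 = {Z4, Z5, Z6, Z9}.
Not covered: Z0, Z1, Z2, Z3, Z7, Z8 — 6 objectives.

6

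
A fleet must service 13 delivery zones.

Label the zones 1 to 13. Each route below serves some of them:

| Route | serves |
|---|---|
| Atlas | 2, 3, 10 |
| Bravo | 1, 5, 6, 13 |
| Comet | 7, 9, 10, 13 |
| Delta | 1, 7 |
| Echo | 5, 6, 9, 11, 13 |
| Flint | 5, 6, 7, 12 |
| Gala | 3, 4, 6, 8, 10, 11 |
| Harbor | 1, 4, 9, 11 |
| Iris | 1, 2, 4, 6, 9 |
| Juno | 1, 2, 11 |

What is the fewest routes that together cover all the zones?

4

Comet and Flint and Gala and Iris together: Comet ∪ Flint ∪ Gala ∪ Iris = {1, 2, 3, 4, 5, 6, 7, 8, 9, 10, 11, 12, 13} — every zone is covered.
Only Gala contains 8, so Gala is forced; the remaining 7 zones need at least 3 more routes (each remaining route adds at most 3) — so at least 4 routes are needed, and 4 is optimal.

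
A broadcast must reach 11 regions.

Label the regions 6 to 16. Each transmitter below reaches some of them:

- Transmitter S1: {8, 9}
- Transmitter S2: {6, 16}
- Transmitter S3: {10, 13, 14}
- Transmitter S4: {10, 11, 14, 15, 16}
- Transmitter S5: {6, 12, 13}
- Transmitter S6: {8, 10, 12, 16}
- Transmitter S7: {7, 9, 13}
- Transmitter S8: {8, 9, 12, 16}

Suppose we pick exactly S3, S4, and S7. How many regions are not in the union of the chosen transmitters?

Union of S3, S4, S7 = {7, 9, 10, 11, 13, 14, 15, 16}.
Not covered: 6, 8, 12 — 3 regions.

3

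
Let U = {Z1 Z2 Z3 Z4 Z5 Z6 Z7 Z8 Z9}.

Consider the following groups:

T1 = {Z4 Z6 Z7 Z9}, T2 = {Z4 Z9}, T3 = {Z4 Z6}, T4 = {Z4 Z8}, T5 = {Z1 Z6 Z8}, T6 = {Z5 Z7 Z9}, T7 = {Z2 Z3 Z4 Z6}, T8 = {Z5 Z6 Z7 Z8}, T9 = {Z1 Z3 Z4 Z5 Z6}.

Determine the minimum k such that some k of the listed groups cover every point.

T5, T6, and T7 cover everything between them: the union {Z1, Z2, Z3, Z4, Z5, Z6, Z7, Z8, Z9} is all of U.
Only T7 contains Z2, so T7 is forced; the remaining 5 points need at least 2 more groups (each remaining group adds at most 3) — so at least 3 groups are needed, and 3 is optimal.

3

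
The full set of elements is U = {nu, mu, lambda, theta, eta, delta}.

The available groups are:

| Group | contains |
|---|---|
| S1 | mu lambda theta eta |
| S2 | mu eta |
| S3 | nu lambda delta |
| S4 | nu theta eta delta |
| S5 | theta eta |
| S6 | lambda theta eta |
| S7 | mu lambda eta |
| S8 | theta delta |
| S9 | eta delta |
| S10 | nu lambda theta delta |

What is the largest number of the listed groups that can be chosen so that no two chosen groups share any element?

S2, S3 are pairwise disjoint (S2={mu,eta}; S3={nu,lambda,delta}).
Every remaining group overlaps one of these, and no 3 of the listed groups are pairwise disjoint, so 2 is the maximum.

2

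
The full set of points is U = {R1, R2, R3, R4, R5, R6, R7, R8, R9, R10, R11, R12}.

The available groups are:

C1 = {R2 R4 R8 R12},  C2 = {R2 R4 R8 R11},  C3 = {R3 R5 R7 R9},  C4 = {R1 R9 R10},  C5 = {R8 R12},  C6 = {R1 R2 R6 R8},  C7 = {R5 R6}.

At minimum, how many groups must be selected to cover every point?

C1 and C2 and C3 and C4 and C6 together: C1 ∪ C2 ∪ C3 ∪ C4 ∪ C6 = {R1, R2, R3, R4, R5, R6, R7, R8, R9, R10, R11, R12} — every point is covered.
No 4 of the 7 groups cover everything (all 35 combinations miss at least one point), so 5 is optimal.

5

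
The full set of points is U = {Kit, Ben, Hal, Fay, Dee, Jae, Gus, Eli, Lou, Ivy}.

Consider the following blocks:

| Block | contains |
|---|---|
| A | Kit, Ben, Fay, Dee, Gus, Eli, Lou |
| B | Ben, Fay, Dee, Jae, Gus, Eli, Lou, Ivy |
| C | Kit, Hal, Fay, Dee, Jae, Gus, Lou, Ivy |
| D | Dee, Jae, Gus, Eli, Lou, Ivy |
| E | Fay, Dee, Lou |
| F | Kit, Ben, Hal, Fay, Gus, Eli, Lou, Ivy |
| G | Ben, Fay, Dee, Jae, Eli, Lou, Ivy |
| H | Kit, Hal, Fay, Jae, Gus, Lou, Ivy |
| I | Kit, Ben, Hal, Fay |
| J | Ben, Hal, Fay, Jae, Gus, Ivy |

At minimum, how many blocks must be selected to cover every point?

D and I together: D ∪ I = {Kit, Ben, Hal, Fay, Dee, Jae, Gus, Eli, Lou, Ivy} — every point is covered.
No single block has all 10 points (the largest, B, has 8), so 2 is optimal.

2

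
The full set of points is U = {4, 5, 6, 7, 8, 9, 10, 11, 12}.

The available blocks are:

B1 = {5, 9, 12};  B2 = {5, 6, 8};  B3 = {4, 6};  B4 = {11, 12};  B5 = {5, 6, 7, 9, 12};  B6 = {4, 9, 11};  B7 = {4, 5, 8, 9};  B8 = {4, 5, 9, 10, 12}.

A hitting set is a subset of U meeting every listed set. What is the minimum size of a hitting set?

3

H = {4, 6, 12} meets every block (each contains at least one member of H), and |H| = 3.
No choice of 2 points meets every block, so 3 is the minimum.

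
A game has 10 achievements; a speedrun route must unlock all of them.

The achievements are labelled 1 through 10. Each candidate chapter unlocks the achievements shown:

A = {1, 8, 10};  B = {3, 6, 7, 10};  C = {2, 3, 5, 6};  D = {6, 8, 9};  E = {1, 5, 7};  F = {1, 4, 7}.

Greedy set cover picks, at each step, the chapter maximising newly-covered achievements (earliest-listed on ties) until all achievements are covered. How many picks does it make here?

5

Greedy: pick B (covers 4 new) → pick A (covers 2 new) → pick C (covers 2 new) → pick D (covers 1 new) → pick F (covers 1 new). Total picks: 5.
(The true minimum cover uses only 4 chapters, so greedy is not optimal here.)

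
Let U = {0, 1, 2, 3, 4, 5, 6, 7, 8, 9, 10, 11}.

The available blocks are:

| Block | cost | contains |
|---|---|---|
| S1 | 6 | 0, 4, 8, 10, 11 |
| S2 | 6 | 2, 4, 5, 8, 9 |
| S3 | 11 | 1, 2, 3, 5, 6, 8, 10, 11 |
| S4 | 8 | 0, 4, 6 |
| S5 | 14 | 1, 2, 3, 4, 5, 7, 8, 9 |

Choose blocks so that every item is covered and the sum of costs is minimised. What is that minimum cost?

S1, S4, S5 together cover every item (S1 ∪ S4 ∪ S5 = {0, 1, 2, 3, 4, 5, 6, 7, 8, 9, 10, 11}); total cost 6 + 8 + 14 = 28.
The greedy pick S1, S2, S3, S5 costs 37; no covering selection beats 28.

28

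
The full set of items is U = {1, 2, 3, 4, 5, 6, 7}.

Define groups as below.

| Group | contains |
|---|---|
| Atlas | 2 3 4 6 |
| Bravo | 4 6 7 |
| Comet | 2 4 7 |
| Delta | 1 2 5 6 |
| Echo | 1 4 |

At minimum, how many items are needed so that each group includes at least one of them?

The 2 items {4, 5} hit every group.
No single item lies in every group, so at least 2 are needed and 2 is optimal.

2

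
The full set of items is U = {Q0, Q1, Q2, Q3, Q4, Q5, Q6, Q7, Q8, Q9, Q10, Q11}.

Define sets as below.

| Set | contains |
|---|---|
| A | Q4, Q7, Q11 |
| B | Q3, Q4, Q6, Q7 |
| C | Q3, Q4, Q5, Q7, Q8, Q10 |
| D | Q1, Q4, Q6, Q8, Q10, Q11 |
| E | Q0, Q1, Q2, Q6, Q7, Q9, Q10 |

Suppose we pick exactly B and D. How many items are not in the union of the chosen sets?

Union of B, D = {Q1, Q3, Q4, Q6, Q7, Q8, Q10, Q11}.
Not covered: Q0, Q2, Q5, Q9 — 4 items.

4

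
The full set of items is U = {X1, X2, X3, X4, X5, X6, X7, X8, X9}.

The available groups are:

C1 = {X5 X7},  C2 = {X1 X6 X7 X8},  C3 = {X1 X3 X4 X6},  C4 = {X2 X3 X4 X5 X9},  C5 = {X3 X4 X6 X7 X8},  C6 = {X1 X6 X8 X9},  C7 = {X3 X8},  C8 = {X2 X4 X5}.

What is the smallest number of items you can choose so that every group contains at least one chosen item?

3

Take H = {X4, X7, X8}. Each listed group contains at least one of these, so H is a hitting set of size 3.
No choice of 2 items meets every group, so 3 is the minimum.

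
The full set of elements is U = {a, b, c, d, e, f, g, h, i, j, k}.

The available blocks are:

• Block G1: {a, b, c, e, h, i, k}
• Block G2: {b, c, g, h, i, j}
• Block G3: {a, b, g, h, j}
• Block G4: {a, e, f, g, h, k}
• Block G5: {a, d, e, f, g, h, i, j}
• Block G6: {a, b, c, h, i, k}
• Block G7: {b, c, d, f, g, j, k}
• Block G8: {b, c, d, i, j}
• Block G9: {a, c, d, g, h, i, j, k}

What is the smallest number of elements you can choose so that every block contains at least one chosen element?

Take T = {a, c}. Each listed block contains at least one of these, so T is a hitting set of size 2.
The blocks G4, G8 are pairwise disjoint, so any hitting set needs a separate element for each — at least 2. Hence 2 is optimal.

2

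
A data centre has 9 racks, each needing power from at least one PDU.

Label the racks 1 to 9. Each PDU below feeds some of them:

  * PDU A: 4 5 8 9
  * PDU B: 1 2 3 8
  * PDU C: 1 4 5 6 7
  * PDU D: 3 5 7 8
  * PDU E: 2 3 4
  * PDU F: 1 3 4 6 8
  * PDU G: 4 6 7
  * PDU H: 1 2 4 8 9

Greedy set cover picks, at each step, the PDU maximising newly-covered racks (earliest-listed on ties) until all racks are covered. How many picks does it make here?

Greedy: pick C (covers 5 new) → pick B (covers 3 new) → pick A (covers 1 new). Total picks: 3.

3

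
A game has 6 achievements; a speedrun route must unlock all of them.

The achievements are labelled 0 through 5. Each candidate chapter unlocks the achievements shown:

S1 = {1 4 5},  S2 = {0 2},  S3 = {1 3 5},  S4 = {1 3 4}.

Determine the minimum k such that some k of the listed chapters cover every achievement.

3

S2 and S3 and S4 together: S2 ∪ S3 ∪ S4 = {0, 1, 2, 3, 4, 5} — every achievement is covered.
Only S2 contains 0, so S2 is forced; the remaining 4 achievements need at least 2 more chapters (each remaining chapter adds at most 3) — so at least 3 chapters are needed, and 3 is optimal.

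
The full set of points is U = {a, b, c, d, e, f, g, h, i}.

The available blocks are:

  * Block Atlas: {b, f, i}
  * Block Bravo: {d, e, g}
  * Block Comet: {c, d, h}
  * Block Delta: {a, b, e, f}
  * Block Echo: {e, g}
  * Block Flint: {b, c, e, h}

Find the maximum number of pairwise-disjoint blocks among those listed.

Atlas, Comet, Echo are pairwise disjoint (Atlas={b,f,i}; Comet={c,d,h}; Echo={e,g}).
Every remaining block overlaps one of these, and no 4 of the listed blocks are pairwise disjoint, so 3 is the maximum.

3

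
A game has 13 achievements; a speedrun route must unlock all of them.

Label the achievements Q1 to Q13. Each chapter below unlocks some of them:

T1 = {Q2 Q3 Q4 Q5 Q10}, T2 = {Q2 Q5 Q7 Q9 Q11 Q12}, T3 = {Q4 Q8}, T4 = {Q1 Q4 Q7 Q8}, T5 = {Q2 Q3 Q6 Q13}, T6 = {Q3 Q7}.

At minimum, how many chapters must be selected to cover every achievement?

Take {T1, T2, T4, T5}. Their union is {Q1, Q2, Q3, Q4, Q5, Q6, Q7, Q8, Q9, Q10, Q11, Q12, Q13}, which is all 13 achievements.
Only T2 contains Q9, so T2 is forced; the remaining 7 achievements need at least 3 more chapters (each remaining chapter adds at most 3) — so at least 4 chapters are needed, and 4 is optimal.

4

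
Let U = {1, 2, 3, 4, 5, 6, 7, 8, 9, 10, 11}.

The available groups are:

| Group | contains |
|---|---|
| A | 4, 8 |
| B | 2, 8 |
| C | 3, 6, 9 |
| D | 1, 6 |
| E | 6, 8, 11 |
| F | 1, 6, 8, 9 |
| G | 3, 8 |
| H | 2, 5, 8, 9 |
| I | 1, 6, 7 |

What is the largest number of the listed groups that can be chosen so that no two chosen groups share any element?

2

B, C are pairwise disjoint (B={2,8}; C={3,6,9}).
Every remaining group overlaps one of these, and no 3 of the listed groups are pairwise disjoint, so 2 is the maximum.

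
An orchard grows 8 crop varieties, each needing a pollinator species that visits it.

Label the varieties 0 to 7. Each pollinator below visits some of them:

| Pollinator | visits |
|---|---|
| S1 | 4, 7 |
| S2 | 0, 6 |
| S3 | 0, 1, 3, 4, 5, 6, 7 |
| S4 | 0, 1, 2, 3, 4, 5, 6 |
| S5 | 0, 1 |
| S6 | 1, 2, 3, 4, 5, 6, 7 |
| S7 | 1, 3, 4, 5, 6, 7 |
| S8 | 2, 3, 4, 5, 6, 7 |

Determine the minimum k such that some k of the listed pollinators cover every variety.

2

S1 and S4 together: S1 ∪ S4 = {0, 1, 2, 3, 4, 5, 6, 7} — every variety is covered.
No single pollinator has all 8 varieties (the largest, S3, has 7), so 2 is optimal.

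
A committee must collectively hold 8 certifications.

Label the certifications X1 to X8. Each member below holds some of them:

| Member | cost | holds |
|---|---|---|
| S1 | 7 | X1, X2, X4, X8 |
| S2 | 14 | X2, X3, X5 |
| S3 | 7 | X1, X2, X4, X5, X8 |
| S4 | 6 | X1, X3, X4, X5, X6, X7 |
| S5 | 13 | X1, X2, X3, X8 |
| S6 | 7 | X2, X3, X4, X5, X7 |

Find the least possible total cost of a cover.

13

S3, S4 together cover every certification (S3 ∪ S4 = {X1, X2, X3, X4, X5, X6, X7, X8}); total cost 7 + 6 = 13.
No covering selection has total cost below 13.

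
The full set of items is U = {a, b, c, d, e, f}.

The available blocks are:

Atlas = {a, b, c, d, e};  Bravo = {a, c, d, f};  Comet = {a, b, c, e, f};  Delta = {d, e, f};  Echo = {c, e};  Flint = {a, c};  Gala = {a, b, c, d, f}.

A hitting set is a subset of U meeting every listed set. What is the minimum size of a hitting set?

2

Take H = {a, e}. Each listed block contains at least one of these, so H is a hitting set of size 2.
The blocks Delta, Flint are pairwise disjoint, so any hitting set needs a separate item for each — at least 2. Hence 2 is optimal.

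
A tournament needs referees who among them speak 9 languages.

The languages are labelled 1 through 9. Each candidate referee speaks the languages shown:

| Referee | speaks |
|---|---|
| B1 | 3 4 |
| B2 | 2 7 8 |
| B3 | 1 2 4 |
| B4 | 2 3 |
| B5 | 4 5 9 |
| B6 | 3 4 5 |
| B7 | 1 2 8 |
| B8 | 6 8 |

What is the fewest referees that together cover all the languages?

5

B1 and B2 and B5 and B7 and B8 together: B1 ∪ B2 ∪ B5 ∪ B7 ∪ B8 = {1, 2, 3, 4, 5, 6, 7, 8, 9} — every language is covered.
No 4 of the 8 referees cover everything (all 70 combinations miss at least one language), so 5 is optimal.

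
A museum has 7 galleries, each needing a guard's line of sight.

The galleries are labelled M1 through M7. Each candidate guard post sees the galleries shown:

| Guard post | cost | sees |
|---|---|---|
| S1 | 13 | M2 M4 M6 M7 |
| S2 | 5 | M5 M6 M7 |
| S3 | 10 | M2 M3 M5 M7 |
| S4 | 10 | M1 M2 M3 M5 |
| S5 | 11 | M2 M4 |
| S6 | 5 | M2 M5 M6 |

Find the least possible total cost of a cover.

23

S1, S4 together cover every gallery (S1 ∪ S4 = {M1, M2, M3, M4, M5, M6, M7}); total cost 13 + 10 = 23.
The greedy pick S2, S4, S5 costs 26; no covering selection beats 23.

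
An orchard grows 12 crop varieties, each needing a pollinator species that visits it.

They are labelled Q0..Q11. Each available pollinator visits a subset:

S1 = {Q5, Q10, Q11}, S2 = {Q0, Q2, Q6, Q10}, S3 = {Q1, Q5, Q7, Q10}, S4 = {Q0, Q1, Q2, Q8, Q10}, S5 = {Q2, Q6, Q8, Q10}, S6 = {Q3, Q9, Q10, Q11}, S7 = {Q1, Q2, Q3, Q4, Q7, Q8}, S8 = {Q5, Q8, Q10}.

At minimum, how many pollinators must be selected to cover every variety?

4

Take {S2, S3, S6, S7}. Their union is {Q0, Q1, Q2, Q3, Q4, Q5, Q6, Q7, Q8, Q9, Q10, Q11}, which is all 12 varieties.
No 3 of the 8 pollinators cover everything (all 56 combinations miss at least one variety), so 4 is optimal.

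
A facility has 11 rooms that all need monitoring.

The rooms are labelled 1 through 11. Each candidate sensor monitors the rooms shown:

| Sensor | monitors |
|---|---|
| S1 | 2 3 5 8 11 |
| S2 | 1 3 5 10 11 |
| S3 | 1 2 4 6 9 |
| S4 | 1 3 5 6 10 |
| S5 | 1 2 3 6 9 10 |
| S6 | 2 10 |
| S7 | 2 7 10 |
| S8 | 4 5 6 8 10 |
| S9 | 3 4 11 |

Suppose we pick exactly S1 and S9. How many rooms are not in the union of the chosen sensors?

5

Union of S1, S9 = {2, 3, 4, 5, 8, 11}.
Not covered: 1, 6, 7, 9, 10 — 5 rooms.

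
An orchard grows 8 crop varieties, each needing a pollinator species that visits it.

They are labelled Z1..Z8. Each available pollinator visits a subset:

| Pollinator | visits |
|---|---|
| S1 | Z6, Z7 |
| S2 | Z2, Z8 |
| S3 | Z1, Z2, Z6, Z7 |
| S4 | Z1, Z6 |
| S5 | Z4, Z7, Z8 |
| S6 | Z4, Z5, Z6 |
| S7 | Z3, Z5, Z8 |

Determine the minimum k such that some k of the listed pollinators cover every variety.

Take {S3, S5, S7}. Their union is {Z1, Z2, Z3, Z4, Z5, Z6, Z7, Z8}, which is all 8 varieties.
Only S7 contains Z3, so S7 is forced; the remaining 5 varieties need at least 2 more pollinators (each remaining pollinator adds at most 4) — so at least 3 pollinators are needed, and 3 is optimal.

3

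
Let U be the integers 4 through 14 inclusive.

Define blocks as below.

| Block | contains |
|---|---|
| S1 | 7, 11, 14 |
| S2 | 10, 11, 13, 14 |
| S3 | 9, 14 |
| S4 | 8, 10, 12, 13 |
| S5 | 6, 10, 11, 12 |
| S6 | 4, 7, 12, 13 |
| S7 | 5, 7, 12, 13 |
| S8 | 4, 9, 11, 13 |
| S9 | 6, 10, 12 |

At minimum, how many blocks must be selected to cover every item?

S3, S4, S5, S6, and S7 cover everything between them: the union {4, 5, 6, 7, 8, 9, 10, 11, 12, 13, 14} is all of U.
No 4 of the 9 blocks cover everything (all 126 combinations miss at least one item), so 5 is optimal.

5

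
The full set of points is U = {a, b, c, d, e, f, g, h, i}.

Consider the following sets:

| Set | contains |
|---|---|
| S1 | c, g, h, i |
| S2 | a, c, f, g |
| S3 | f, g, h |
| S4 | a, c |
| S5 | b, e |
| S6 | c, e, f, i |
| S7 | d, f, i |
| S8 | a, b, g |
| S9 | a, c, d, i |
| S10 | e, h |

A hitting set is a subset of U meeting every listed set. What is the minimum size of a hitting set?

4

Take T = {a, e, g, i}. Each listed set contains at least one of these, so T is a hitting set of size 4.
No choice of 3 points meets every set, so 4 is the minimum.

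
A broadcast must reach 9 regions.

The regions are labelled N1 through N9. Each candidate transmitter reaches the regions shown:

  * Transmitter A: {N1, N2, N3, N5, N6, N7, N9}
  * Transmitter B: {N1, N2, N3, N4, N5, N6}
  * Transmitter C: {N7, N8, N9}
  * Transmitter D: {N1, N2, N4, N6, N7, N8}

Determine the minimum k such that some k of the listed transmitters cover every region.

A and D together: A ∪ D = {N1, N2, N3, N4, N5, N6, N7, N8, N9} — every region is covered.
No single transmitter has all 9 regions (the largest, A, has 7), so 2 is optimal.

2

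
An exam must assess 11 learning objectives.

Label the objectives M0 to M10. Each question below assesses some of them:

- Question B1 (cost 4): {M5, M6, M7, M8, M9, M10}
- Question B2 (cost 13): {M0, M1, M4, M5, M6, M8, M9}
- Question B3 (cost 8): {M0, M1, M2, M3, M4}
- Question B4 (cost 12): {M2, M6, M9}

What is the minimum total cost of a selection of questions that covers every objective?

B1, B3 together cover every objective (B1 ∪ B3 = {M0, M1, M2, M3, M4, M5, M6, M7, M8, M9, M10}); total cost 4 + 8 = 12.
No covering selection has total cost below 12.

12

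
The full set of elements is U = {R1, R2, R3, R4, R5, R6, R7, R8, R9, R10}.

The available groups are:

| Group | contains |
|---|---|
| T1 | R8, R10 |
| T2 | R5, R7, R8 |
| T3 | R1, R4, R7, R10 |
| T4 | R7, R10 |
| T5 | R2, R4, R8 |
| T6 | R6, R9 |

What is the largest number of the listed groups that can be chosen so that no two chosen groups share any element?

3

T4, T5, T6 are pairwise disjoint (T4={R7,R10}; T5={R2,R4,R8}; T6={R6,R9}).
Every remaining group overlaps one of these, and no 4 of the listed groups are pairwise disjoint, so 3 is the maximum.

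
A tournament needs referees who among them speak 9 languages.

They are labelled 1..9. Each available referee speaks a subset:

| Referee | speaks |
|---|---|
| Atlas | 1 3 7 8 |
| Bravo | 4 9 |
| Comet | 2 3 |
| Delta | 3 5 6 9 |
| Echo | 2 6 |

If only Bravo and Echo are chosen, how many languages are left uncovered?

Union of Bravo, Echo = {2, 4, 6, 9}.
Not covered: 1, 3, 5, 7, 8 — 5 languages.

5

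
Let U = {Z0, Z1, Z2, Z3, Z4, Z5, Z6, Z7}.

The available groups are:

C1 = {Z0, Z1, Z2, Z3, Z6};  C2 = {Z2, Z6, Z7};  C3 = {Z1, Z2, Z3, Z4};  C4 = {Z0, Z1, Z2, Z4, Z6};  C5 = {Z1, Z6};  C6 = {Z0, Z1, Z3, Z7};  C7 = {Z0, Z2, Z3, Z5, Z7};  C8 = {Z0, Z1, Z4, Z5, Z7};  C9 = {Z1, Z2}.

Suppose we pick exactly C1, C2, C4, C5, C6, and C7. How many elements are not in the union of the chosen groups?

0

Union of C1, C2, C4, C5, C6, C7 = {Z0, Z1, Z2, Z3, Z4, Z5, Z6, Z7} — that's every element, so 0 are uncovered.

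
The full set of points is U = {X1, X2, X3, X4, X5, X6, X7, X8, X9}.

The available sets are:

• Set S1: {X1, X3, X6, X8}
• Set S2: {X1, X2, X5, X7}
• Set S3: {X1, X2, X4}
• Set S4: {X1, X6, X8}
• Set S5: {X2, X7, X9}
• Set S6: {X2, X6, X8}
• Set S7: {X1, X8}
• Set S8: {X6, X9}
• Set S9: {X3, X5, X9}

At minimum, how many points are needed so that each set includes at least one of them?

3

The 3 points {X1, X6, X9} hit every set.
No choice of 2 points meets every set, so 3 is the minimum.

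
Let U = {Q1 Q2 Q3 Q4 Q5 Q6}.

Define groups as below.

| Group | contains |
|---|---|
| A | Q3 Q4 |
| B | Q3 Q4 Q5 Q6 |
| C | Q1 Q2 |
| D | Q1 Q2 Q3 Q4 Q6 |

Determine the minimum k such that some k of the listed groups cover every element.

Take {B, C}. Their union is {Q1, Q2, Q3, Q4, Q5, Q6}, which is all 6 elements.
No single group has all 6 elements (the largest, D, has 5), so 2 is optimal.

2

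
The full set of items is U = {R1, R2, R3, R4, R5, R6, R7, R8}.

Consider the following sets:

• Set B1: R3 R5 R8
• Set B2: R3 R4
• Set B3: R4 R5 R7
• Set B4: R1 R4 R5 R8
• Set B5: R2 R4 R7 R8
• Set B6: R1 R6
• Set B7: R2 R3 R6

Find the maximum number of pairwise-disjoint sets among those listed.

B1, B6 are pairwise disjoint (B1={R3,R5,R8}; B6={R1,R6}).
Every remaining set overlaps one of these, and no 3 of the listed sets are pairwise disjoint, so 2 is the maximum.

2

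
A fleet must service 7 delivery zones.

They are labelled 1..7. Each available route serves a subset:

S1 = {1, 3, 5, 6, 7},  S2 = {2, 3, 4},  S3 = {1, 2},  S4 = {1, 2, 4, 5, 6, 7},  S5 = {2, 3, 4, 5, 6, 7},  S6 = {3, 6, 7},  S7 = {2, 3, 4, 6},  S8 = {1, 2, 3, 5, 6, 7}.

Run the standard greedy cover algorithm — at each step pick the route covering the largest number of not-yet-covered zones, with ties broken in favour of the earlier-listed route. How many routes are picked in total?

Greedy: pick S4 (covers 6 new) → pick S1 (covers 1 new). Total picks: 2.

2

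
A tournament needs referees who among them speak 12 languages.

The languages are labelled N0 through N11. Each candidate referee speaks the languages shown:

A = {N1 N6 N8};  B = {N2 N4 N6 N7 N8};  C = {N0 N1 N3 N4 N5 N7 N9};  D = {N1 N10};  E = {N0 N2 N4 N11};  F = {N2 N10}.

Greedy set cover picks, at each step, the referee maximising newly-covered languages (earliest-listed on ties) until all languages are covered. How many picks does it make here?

Greedy: pick C (covers 7 new) → pick B (covers 3 new) → pick D (covers 1 new) → pick E (covers 1 new). Total picks: 4.

4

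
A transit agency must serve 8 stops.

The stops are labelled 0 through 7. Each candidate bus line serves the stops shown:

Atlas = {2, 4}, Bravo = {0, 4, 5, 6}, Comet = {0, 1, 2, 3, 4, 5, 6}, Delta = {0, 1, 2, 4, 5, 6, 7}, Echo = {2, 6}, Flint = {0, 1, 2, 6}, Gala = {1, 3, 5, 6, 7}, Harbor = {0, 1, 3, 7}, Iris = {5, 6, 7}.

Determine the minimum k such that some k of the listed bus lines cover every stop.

2

Take {Comet, Delta}. Their union is {0, 1, 2, 3, 4, 5, 6, 7}, which is all 8 stops.
No single bus line has all 8 stops (the largest, Comet, has 7), so 2 is optimal.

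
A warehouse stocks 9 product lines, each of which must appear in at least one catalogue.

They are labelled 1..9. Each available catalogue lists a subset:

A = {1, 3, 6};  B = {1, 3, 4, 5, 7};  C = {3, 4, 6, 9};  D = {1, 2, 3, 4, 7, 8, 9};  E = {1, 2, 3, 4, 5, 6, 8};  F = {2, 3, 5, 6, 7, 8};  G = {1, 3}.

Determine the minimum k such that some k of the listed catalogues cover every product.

2

Take {D, F}. Their union is {1, 2, 3, 4, 5, 6, 7, 8, 9}, which is all 9 products.
No single catalogue has all 9 products (the largest, D, has 7), so 2 is optimal.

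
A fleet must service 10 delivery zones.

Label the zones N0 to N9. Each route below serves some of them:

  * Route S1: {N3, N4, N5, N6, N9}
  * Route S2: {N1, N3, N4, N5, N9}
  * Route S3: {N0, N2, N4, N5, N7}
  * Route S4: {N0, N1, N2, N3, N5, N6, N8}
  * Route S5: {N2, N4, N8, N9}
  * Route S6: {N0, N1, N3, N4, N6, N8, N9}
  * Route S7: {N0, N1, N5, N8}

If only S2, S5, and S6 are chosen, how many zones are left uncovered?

1

Union of S2, S5, S6 = {N0, N1, N2, N3, N4, N5, N6, N8, N9}.
Not covered: N7 — 1 zone.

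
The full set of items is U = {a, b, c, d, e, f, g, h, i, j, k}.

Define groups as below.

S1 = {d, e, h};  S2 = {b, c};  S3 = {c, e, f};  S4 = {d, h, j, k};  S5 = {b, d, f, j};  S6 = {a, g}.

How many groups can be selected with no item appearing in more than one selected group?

S3, S4, S6 are pairwise disjoint (S3={c,e,f}; S4={d,h,j,k}; S6={a,g}).
Every remaining group overlaps one of these, and no 4 of the listed groups are pairwise disjoint, so 3 is the maximum.

3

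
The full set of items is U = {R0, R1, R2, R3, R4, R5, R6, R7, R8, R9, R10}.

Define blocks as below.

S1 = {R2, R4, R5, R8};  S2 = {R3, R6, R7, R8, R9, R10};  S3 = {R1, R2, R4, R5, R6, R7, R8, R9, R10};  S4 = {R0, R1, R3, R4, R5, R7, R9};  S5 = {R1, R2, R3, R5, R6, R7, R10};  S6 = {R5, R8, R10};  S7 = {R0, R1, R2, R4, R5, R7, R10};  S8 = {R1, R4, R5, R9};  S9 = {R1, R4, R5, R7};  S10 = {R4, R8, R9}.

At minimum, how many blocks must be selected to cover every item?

S3 and S4 together: S3 ∪ S4 = {R0, R1, R2, R3, R4, R5, R6, R7, R8, R9, R10} — every item is covered.
No single block has all 11 items (the largest, S3, has 9), so 2 is optimal.

2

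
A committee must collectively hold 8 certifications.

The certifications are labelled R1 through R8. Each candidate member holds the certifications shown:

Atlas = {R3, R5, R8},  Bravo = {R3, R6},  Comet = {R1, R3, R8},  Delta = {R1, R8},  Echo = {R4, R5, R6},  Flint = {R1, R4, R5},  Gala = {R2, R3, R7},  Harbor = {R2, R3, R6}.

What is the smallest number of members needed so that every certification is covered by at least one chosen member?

3

Take {Comet, Echo, Gala}. Their union is {R1, R2, R3, R4, R5, R6, R7, R8}, which is all 8 certifications.
Each member has at most 3 certifications, and 2·3 = 6 < 8 — so at least 3 members are needed, and 3 is optimal.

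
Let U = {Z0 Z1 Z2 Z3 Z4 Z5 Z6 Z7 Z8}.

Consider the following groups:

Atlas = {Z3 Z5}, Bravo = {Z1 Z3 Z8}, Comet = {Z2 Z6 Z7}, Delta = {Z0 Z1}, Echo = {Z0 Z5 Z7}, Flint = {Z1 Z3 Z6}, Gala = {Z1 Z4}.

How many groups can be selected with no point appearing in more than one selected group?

Atlas, Comet, Gala are pairwise disjoint (Atlas={Z3,Z5}; Comet={Z2,Z6,Z7}; Gala={Z1,Z4}).
Every remaining group overlaps one of these, and no 4 of the listed groups are pairwise disjoint, so 3 is the maximum.

3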